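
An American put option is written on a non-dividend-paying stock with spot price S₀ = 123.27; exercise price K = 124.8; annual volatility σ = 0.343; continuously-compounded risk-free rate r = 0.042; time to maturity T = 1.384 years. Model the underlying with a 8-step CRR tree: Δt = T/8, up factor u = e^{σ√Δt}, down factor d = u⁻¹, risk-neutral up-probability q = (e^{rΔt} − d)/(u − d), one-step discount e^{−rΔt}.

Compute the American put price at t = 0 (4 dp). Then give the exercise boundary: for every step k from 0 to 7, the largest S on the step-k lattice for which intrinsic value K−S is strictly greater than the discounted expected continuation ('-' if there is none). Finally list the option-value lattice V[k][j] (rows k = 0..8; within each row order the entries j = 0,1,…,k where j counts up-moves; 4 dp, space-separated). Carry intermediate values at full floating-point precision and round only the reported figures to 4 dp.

params: Δt=0.17300 u=1.15334 d=0.86704 q=0.48987 e^(-rΔt)=0.99276
t_8 payoffs: 85.4279 72.4272 55.1336 32.1298 1.5300 0.0000 0.0000 0.0000 0.0000
t_7: node(7,0) S=45.4096 payoff=79.3904 vs cont=78.4869 → 79.3904 [stop]  node(7,1) S=60.4038 payoff=64.3962 vs cont=63.4927 → 64.3962 [stop]  node(7,2) S=80.3492 payoff=44.4508 vs cont=43.5473 → 44.4508 [stop]  node(7,3) S=106.8806 payoff=17.9194 vs cont=17.0159 → 17.9194 [stop]  node(7,4) S=142.1726 payoff=0.0000 vs cont=0.7749 → 0.7749 [wait]  node(7,5) S=189.1181 payoff=0.0000 vs cont=0.0000 → 0.0000 [wait]  node(7,6) S=251.5651 payoff=0.0000 vs cont=0.0000 → 0.0000 [wait]  node(7,7) S=334.6320 payoff=0.0000 vs cont=0.0000 → 0.0000 [wait]  ⇒ S*(7)=106.8806
t_6: node(6,0) S=52.3728 payoff=72.4272 vs cont=71.5237 → 72.4272 [stop]  node(6,1) S=69.6664 payoff=55.1336 vs cont=54.2301 → 55.1336 [stop]  node(6,2) S=92.6702 payoff=32.1298 vs cont=31.2263 → 32.1298 [stop]  node(6,3) S=123.2700 payoff=1.5300 vs cont=9.4520 → 9.4520 [wait]  node(6,4) S=163.9738 payoff=0.0000 vs cont=0.3924 → 0.3924 [wait]  node(6,5) S=218.1181 payoff=0.0000 vs cont=0.0000 → 0.0000 [wait]  node(6,6) S=290.1409 payoff=0.0000 vs cont=0.0000 → 0.0000 [wait]  ⇒ S*(6)=92.6702
t_5: node(5,0) S=60.4038 payoff=64.3962 vs cont=63.4927 → 64.3962 [stop]  node(5,1) S=80.3492 payoff=44.4508 vs cont=43.5473 → 44.4508 [stop]  node(5,2) S=106.8806 payoff=17.9194 vs cont=20.8685 → 20.8685 [wait]  node(5,3) S=142.1726 payoff=0.0000 vs cont=4.9777 → 4.9777 [wait]  node(5,4) S=189.1181 payoff=0.0000 vs cont=0.1987 → 0.1987 [wait]  node(5,5) S=251.5651 payoff=0.0000 vs cont=0.0000 → 0.0000 [wait]  ⇒ S*(5)=80.3492
t_4: node(4,0) S=69.6664 payoff=55.1336 vs cont=54.2301 → 55.1336 [stop]  node(4,1) S=92.6702 payoff=32.1298 vs cont=32.6605 → 32.6605 [wait]  node(4,2) S=123.2700 payoff=1.5300 vs cont=12.9894 → 12.9894 [wait]  node(4,3) S=163.9738 payoff=0.0000 vs cont=2.6176 → 2.6176 [wait]  node(4,4) S=218.1181 payoff=0.0000 vs cont=0.1006 → 0.1006 [wait]  ⇒ S*(4)=69.6664
t_3: node(3,0) S=80.3492 payoff=44.4508 vs cont=43.8054 → 44.4508 [stop]  node(3,1) S=106.8806 payoff=17.9194 vs cont=22.8576 → 22.8576 [wait]  node(3,2) S=142.1726 payoff=0.0000 vs cont=7.8513 → 7.8513 [wait]  node(3,3) S=189.1181 payoff=0.0000 vs cont=1.3746 → 1.3746 [wait]  ⇒ S*(3)=80.3492
t_2: node(2,0) S=92.6702 payoff=32.1298 vs cont=33.6278 → 33.6278 [wait]  node(2,1) S=123.2700 payoff=1.5300 vs cont=15.3943 → 15.3943 [wait]  node(2,2) S=163.9738 payoff=0.0000 vs cont=4.6447 → 4.6447 [wait]  ⇒ S*(2)=-
t_1: node(1,0) S=106.8806 payoff=17.9194 vs cont=24.5170 → 24.5170 [wait]  node(1,1) S=142.1726 payoff=0.0000 vs cont=10.0551 → 10.0551 [wait]  ⇒ S*(1)=-
t_0: node(0,0) S=123.2700 payoff=1.5300 vs cont=17.3064 → 17.3064 [wait]  ⇒ S*(0)=-

price = 17.3064
boundary = - - - 80.3492 69.6664 80.3492 92.6702 106.8806
tree:
17.3064
24.5170 10.0551
33.6278 15.3943 4.6447
44.4508 22.8576 7.8513 1.3746
55.1336 32.6605 12.9894 2.6176 0.1006
64.3962 44.4508 20.8685 4.9777 0.1987 0.0000
72.4272 55.1336 32.1298 9.4520 0.3924 0.0000 0.0000
79.3904 64.3962 44.4508 17.9194 0.7749 0.0000 0.0000 0.0000
85.4279 72.4272 55.1336 32.1298 1.5300 0.0000 0.0000 0.0000 0.0000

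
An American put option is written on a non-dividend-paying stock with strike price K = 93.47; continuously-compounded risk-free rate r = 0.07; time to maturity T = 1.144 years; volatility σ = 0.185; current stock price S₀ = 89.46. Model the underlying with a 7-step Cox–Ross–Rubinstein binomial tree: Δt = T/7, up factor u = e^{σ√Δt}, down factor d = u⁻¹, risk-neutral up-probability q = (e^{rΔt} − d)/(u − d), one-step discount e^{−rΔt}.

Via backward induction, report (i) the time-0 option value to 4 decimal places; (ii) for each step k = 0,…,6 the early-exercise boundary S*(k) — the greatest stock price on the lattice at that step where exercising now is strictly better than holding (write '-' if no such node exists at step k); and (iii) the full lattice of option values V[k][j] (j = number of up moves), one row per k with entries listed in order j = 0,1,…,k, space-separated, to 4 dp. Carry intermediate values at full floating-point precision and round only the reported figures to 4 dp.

Δt=0.16343, u=1.07766, d=0.92794, q=0.55816, disc=e^(-rΔt)=0.98863
k=7 terminal: V=max(K-S,0) → 40.4711 31.9201 21.9894 10.4565 0.0000 0.0000 0.0000 0.0000
k=6: j=0 S=57.1146 intr=36.3554 cont=35.2922 V=36.3554[EX]; j=1 S=66.3296 intr=27.1404 cont=26.0771 V=27.1404[EX]; j=2 S=77.0315 intr=16.4385 cont=15.3753 V=16.4385[EX]; j=3 S=89.4600 intr=4.0100 cont=4.5675 V=4.5675[hold]; j=4 S=103.8938 intr=0.0000 cont=0.0000 V=0.0000[hold]; j=5 S=120.6563 intr=0.0000 cont=0.0000 V=0.0000[hold]; j=6 S=140.1234 intr=0.0000 cont=0.0000 V=0.0000[hold]  S*(6)=77.0315
k=5: j=0 S=61.5499 intr=31.9201 cont=30.8569 V=31.9201[EX]; j=1 S=71.4806 intr=21.9894 cont=20.9262 V=21.9894[EX]; j=2 S=83.0135 intr=10.4565 cont=9.7010 V=10.4565[EX]; j=3 S=96.4071 intr=0.0000 cont=1.9952 V=1.9952[hold]; j=4 S=111.9618 intr=0.0000 cont=0.0000 V=0.0000[hold]; j=5 S=130.0261 intr=0.0000 cont=0.0000 V=0.0000[hold]  S*(5)=83.0135
k=4: j=0 S=66.3296 intr=27.1404 cont=26.0771 V=27.1404[EX]; j=1 S=77.0315 intr=16.4385 cont=15.3753 V=16.4385[EX]; j=2 S=89.4600 intr=4.0100 cont=5.6685 V=5.6685[hold]; j=3 S=103.8938 intr=0.0000 cont=0.8715 V=0.8715[hold]; j=4 S=120.6563 intr=0.0000 cont=0.0000 V=0.0000[hold]  S*(4)=77.0315
k=3: j=0 S=71.4806 intr=21.9894 cont=20.9262 V=21.9894[EX]; j=1 S=83.0135 intr=10.4565 cont=10.3085 V=10.4565[EX]; j=2 S=96.4071 intr=0.0000 cont=2.9570 V=2.9570[hold]; j=3 S=111.9618 intr=0.0000 cont=0.3807 V=0.3807[hold]  S*(3)=83.0135
k=2: j=0 S=77.0315 intr=16.4385 cont=15.3753 V=16.4385[EX]; j=1 S=89.4600 intr=4.0100 cont=6.1992 V=6.1992[hold]; j=2 S=103.8938 intr=0.0000 cont=1.5017 V=1.5017[hold]  S*(2)=77.0315
k=1: j=0 S=83.0135 intr=10.4565 cont=10.6014 V=10.6014[hold]; j=1 S=96.4071 intr=0.0000 cont=3.5366 V=3.5366[hold]  S*(1)=-
k=0: j=0 S=89.4600 intr=4.0100 cont=6.5823 V=6.5823[hold]  S*(0)=-

price = 6.5823
boundary = - - 77.0315 83.0135 77.0315 83.0135 77.0315
tree:
6.5823
10.6014 3.5366
16.4385 6.1992 1.5017
21.9894 10.4565 2.9570 0.3807
27.1404 16.4385 5.6685 0.8715 0.0000
31.9201 21.9894 10.4565 1.9952 0.0000 0.0000
36.3554 27.1404 16.4385 4.5675 0.0000 0.0000 0.0000
40.4711 31.9201 21.9894 10.4565 0.0000 0.0000 0.0000 0.0000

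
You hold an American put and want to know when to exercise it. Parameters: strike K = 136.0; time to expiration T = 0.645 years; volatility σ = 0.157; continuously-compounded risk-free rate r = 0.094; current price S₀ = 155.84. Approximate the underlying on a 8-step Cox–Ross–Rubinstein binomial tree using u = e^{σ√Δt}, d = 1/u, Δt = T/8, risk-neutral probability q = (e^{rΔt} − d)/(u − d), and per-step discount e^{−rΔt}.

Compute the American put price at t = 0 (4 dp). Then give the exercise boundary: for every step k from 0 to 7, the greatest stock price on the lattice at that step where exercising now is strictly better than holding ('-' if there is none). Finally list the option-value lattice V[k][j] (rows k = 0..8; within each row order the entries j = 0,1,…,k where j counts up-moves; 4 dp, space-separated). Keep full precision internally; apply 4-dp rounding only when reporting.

price = 0.5434
boundary = - - - - - 124.7027 119.2656 124.7027
tree:
0.5434
1.0516 0.1737
1.9922 0.3679 0.0320
3.6776 0.7685 0.0757 0.0000
6.5754 1.5771 0.1791 0.0000 0.0000
11.2973 3.1603 0.4237 0.0000 0.0000 0.0000
16.7344 6.1262 1.0025 0.0000 0.0000 0.0000 0.0000
21.9344 11.2973 2.3719 0.0000 0.0000 0.0000 0.0000 0.0000
26.9077 16.7344 5.6123 0.0000 0.0000 0.0000 0.0000 0.0000 0.0000

Δt=0.08063  u=1.04559  d=0.95640  q=0.57415  discount=0.99245
step 8 (expiry): payoffs max(K−S,0) = 26.9077 16.7344 5.6123 0.0000 0.0000 0.0000 0.0000 0.0000 0.0000
step 7: (k=7,j=0): S=114.0656, (K−S)⁺=21.9344, hold=20.9076 ⇒ V=21.9344 exercise | (k=7,j=1): S=124.7027, (K−S)⁺=11.2973, hold=10.2705 ⇒ V=11.2973 exercise | (k=7,j=2): S=136.3318, (K−S)⁺=0.0000, hold=2.3719 ⇒ V=2.3719 continue | (k=7,j=3): S=149.0453, (K−S)⁺=0.0000, hold=0.0000 ⇒ V=0.0000 continue | (k=7,j=4): S=162.9444, (K−S)⁺=0.0000, hold=0.0000 ⇒ V=0.0000 continue | (k=7,j=5): S=178.1397, (K−S)⁺=0.0000, hold=0.0000 ⇒ V=0.0000 continue | (k=7,j=6): S=194.7520, (K−S)⁺=0.0000, hold=0.0000 ⇒ V=0.0000 continue | (k=7,j=7): S=212.9135, (K−S)⁺=0.0000, hold=0.0000 ⇒ V=0.0000 continue  boundary S*=124.7027
step 6: (k=6,j=0): S=119.2656, (K−S)⁺=16.7344, hold=15.7075 ⇒ V=16.7344 exercise | (k=6,j=1): S=130.3877, (K−S)⁺=5.6123, hold=6.1262 ⇒ V=6.1262 continue | (k=6,j=2): S=142.5469, (K−S)⁺=0.0000, hold=1.0025 ⇒ V=1.0025 continue | (k=6,j=3): S=155.8400, (K−S)⁺=0.0000, hold=0.0000 ⇒ V=0.0000 continue | (k=6,j=4): S=170.3728, (K−S)⁺=0.0000, hold=0.0000 ⇒ V=0.0000 continue | (k=6,j=5): S=186.2607, (K−S)⁺=0.0000, hold=0.0000 ⇒ V=0.0000 continue | (k=6,j=6): S=203.6304, (K−S)⁺=0.0000, hold=0.0000 ⇒ V=0.0000 continue  boundary S*=119.2656
step 5: (k=5,j=0): S=124.7027, (K−S)⁺=11.2973, hold=10.5632 ⇒ V=11.2973 exercise | (k=5,j=1): S=136.3318, (K−S)⁺=0.0000, hold=3.1603 ⇒ V=3.1603 continue | (k=5,j=2): S=149.0453, (K−S)⁺=0.0000, hold=0.4237 ⇒ V=0.4237 continue | (k=5,j=3): S=162.9444, (K−S)⁺=0.0000, hold=0.0000 ⇒ V=0.0000 continue | (k=5,j=4): S=178.1397, (K−S)⁺=0.0000, hold=0.0000 ⇒ V=0.0000 continue | (k=5,j=5): S=194.7520, (K−S)⁺=0.0000, hold=0.0000 ⇒ V=0.0000 continue  boundary S*=124.7027
step 4: (k=4,j=0): S=130.3877, (K−S)⁺=5.6123, hold=6.5754 ⇒ V=6.5754 continue | (k=4,j=1): S=142.5469, (K−S)⁺=0.0000, hold=1.5771 ⇒ V=1.5771 continue | (k=4,j=2): S=155.8400, (K−S)⁺=0.0000, hold=0.1791 ⇒ V=0.1791 continue | (k=4,j=3): S=170.3728, (K−S)⁺=0.0000, hold=0.0000 ⇒ V=0.0000 continue | (k=4,j=4): S=186.2607, (K−S)⁺=0.0000, hold=0.0000 ⇒ V=0.0000 continue  boundary S*=-
step 3: (k=3,j=0): S=136.3318, (K−S)⁺=0.0000, hold=3.6776 ⇒ V=3.6776 continue | (k=3,j=1): S=149.0453, (K−S)⁺=0.0000, hold=0.7685 ⇒ V=0.7685 continue | (k=3,j=2): S=162.9444, (K−S)⁺=0.0000, hold=0.0757 ⇒ V=0.0757 continue | (k=3,j=3): S=178.1397, (K−S)⁺=0.0000, hold=0.0000 ⇒ V=0.0000 continue  boundary S*=-
step 2: (k=2,j=0): S=142.5469, (K−S)⁺=0.0000, hold=1.9922 ⇒ V=1.9922 continue | (k=2,j=1): S=155.8400, (K−S)⁺=0.0000, hold=0.3679 ⇒ V=0.3679 continue | (k=2,j=2): S=170.3728, (K−S)⁺=0.0000, hold=0.0320 ⇒ V=0.0320 continue  boundary S*=-
step 1: (k=1,j=0): S=149.0453, (K−S)⁺=0.0000, hold=1.0516 ⇒ V=1.0516 continue | (k=1,j=1): S=162.9444, (K−S)⁺=0.0000, hold=0.1737 ⇒ V=0.1737 continue  boundary S*=-
step 0: (k=0,j=0): S=155.8400, (K−S)⁺=0.0000, hold=0.5434 ⇒ V=0.5434 continue  boundary S*=-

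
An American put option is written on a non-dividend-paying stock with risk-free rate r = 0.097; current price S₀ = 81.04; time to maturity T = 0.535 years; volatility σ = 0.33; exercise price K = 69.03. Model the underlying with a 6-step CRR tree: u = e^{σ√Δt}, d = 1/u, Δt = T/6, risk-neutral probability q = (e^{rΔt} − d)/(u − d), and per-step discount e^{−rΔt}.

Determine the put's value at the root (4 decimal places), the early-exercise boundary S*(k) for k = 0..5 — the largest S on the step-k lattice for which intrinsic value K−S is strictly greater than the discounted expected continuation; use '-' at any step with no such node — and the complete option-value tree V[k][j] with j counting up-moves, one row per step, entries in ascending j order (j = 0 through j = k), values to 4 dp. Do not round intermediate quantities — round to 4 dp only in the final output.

price = 2.0082
boundary = - - - - 54.6408 60.2993
tree:
2.0082
3.4432 0.7139
5.7569 1.3598 0.1281
9.3121 2.5633 0.2689 0.0000
14.3892 4.7699 0.5644 0.0000 0.0000
19.5168 8.7307 1.1846 0.0000 0.0000 0.0000
24.1631 14.3892 2.4861 0.0000 0.0000 0.0000 0.0000

Δt=0.08917  u=1.10356  d=0.90616  q=0.51939  discount=0.99139
step 6 (expiry): payoffs max(K−S,0) = 24.1631 14.3892 2.4861 0.0000 0.0000 0.0000 0.0000
step 5: (k=5,j=0): S=49.5132, (K−S)⁺=19.5168, hold=18.9223 ⇒ V=19.5168 exercise | (k=5,j=1): S=60.2993, (K−S)⁺=8.7307, hold=8.1362 ⇒ V=8.7307 exercise | (k=5,j=2): S=73.4351, (K−S)⁺=0.0000, hold=1.1846 ⇒ V=1.1846 continue | (k=5,j=3): S=89.4324, (K−S)⁺=0.0000, hold=0.0000 ⇒ V=0.0000 continue | (k=5,j=4): S=108.9147, (K−S)⁺=0.0000, hold=0.0000 ⇒ V=0.0000 continue | (k=5,j=5): S=132.6410, (K−S)⁺=0.0000, hold=0.0000 ⇒ V=0.0000 continue  boundary S*=60.2993
step 4: (k=4,j=0): S=54.6408, (K−S)⁺=14.3892, hold=13.7947 ⇒ V=14.3892 exercise | (k=4,j=1): S=66.5439, (K−S)⁺=2.4861, hold=4.7699 ⇒ V=4.7699 continue | (k=4,j=2): S=81.0400, (K−S)⁺=0.0000, hold=0.5644 ⇒ V=0.5644 continue | (k=4,j=3): S=98.6940, (K−S)⁺=0.0000, hold=0.0000 ⇒ V=0.0000 continue | (k=4,j=4): S=120.1938, (K−S)⁺=0.0000, hold=0.0000 ⇒ V=0.0000 continue  boundary S*=54.6408
step 3: (k=3,j=0): S=60.2993, (K−S)⁺=8.7307, hold=9.3121 ⇒ V=9.3121 continue | (k=3,j=1): S=73.4351, (K−S)⁺=0.0000, hold=2.5633 ⇒ V=2.5633 continue | (k=3,j=2): S=89.4324, (K−S)⁺=0.0000, hold=0.2689 ⇒ V=0.2689 continue | (k=3,j=3): S=108.9147, (K−S)⁺=0.0000, hold=0.0000 ⇒ V=0.0000 continue  boundary S*=-
step 2: (k=2,j=0): S=66.5439, (K−S)⁺=2.4861, hold=5.7569 ⇒ V=5.7569 continue | (k=2,j=1): S=81.0400, (K−S)⁺=0.0000, hold=1.3598 ⇒ V=1.3598 continue | (k=2,j=2): S=98.6940, (K−S)⁺=0.0000, hold=0.1281 ⇒ V=0.1281 continue  boundary S*=-
step 1: (k=1,j=0): S=73.4351, (K−S)⁺=0.0000, hold=3.4432 ⇒ V=3.4432 continue | (k=1,j=1): S=89.4324, (K−S)⁺=0.0000, hold=0.7139 ⇒ V=0.7139 continue  boundary S*=-
step 0: (k=0,j=0): S=81.0400, (K−S)⁺=0.0000, hold=2.0082 ⇒ V=2.0082 continue  boundary S*=-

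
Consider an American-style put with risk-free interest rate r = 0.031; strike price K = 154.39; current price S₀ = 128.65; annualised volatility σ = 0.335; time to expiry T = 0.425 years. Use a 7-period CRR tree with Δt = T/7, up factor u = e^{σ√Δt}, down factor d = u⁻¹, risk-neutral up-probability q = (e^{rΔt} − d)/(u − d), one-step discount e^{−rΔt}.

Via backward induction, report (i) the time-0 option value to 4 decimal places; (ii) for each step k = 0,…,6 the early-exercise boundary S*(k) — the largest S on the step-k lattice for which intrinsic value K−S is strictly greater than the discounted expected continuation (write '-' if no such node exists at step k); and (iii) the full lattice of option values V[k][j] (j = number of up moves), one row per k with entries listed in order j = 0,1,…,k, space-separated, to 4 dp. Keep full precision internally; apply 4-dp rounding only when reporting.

price = 28.3259
boundary = - - 109.0717 100.4300 109.0717 118.4571 128.6500
tree:
28.3259
36.4413 20.0142
45.3183 27.3704 12.4582
53.9600 35.9960 18.5256 6.2105
61.9171 45.3183 26.4614 10.3625 1.9262
69.2437 53.9600 35.9329 16.7353 3.7898 0.0000
75.9898 61.9171 45.3183 25.7400 7.4563 0.0000 0.0000
82.2015 69.2437 53.9600 35.9329 14.6700 0.0000 0.0000 0.0000

Δt=0.06071, u=1.08605, d=0.92077, q=0.49077, disc=e^(-rΔt)=0.99812
k=7 terminal: V=max(K-S,0) → 82.2015 69.2437 53.9600 35.9329 14.6700 0.0000 0.0000 0.0000
k=6: j=0 S=78.4002 intr=75.9898 cont=75.6995 V=75.9898[EX]; j=1 S=92.4729 intr=61.9171 cont=61.6268 V=61.9171[EX]; j=2 S=109.0717 intr=45.3183 cont=45.0280 V=45.3183[EX]; j=3 S=128.6500 intr=25.7400 cont=25.4497 V=25.7400[EX]; j=4 S=151.7426 intr=2.6474 cont=7.4563 V=7.4563[hold]; j=5 S=178.9802 intr=0.0000 cont=0.0000 V=0.0000[hold]; j=6 S=211.1070 intr=0.0000 cont=0.0000 V=0.0000[hold]  S*(6)=128.6500
k=5: j=0 S=85.1463 intr=69.2437 cont=68.9534 V=69.2437[EX]; j=1 S=100.4300 intr=53.9600 cont=53.6697 V=53.9600[EX]; j=2 S=118.4571 intr=35.9329 cont=35.6426 V=35.9329[EX]; j=3 S=139.7200 intr=14.6700 cont=16.7353 V=16.7353[hold]; j=4 S=164.7996 intr=0.0000 cont=3.7898 V=3.7898[hold]; j=5 S=194.3810 intr=0.0000 cont=0.0000 V=0.0000[hold]  S*(5)=118.4571
k=4: j=0 S=92.4729 intr=61.9171 cont=61.6268 V=61.9171[EX]; j=1 S=109.0717 intr=45.3183 cont=45.0280 V=45.3183[EX]; j=2 S=128.6500 intr=25.7400 cont=26.4614 V=26.4614[hold]; j=3 S=151.7426 intr=2.6474 cont=10.3625 V=10.3625[hold]; j=4 S=178.9802 intr=0.0000 cont=1.9262 V=1.9262[hold]  S*(4)=109.0717
k=3: j=0 S=100.4300 intr=53.9600 cont=53.6697 V=53.9600[EX]; j=1 S=118.4571 intr=35.9329 cont=35.9960 V=35.9960[hold]; j=2 S=139.7200 intr=14.6700 cont=18.5256 V=18.5256[hold]; j=3 S=164.7996 intr=0.0000 cont=6.2105 V=6.2105[hold]  S*(3)=100.4300
k=2: j=0 S=109.0717 intr=45.3183 cont=45.0588 V=45.3183[EX]; j=1 S=128.6500 intr=25.7400 cont=27.3704 V=27.3704[hold]; j=2 S=151.7426 intr=2.6474 cont=12.4582 V=12.4582[hold]  S*(2)=109.0717
k=1: j=0 S=118.4571 intr=35.9329 cont=36.4413 V=36.4413[hold]; j=1 S=139.7200 intr=14.6700 cont=20.0142 V=20.0142[hold]  S*(1)=-
k=0: j=0 S=128.6500 intr=25.7400 cont=28.3259 V=28.3259[hold]  S*(0)=-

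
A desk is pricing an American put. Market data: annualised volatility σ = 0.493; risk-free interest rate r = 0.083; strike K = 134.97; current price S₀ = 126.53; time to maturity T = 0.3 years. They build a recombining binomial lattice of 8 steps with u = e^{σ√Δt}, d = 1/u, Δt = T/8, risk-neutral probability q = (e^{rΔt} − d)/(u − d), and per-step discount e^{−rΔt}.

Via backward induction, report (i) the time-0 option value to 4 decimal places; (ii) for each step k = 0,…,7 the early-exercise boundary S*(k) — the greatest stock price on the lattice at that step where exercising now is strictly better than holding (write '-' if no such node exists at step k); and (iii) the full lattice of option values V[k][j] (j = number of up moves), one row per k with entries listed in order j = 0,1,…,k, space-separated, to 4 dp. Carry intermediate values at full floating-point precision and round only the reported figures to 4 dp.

price = 17.3907
boundary = - - - 95.0186 86.3668 95.0186 104.5370 115.0090
tree:
17.3907
23.7012 10.9968
31.3064 16.0129 5.8966
39.9514 22.5946 9.3308 2.3944
48.6032 30.7129 14.3706 4.1957 0.5531
56.4672 39.9514 21.3855 7.2316 1.0932 0.0000
63.6152 48.6032 30.4330 12.1961 2.1607 0.0000 0.0000
70.1123 56.4672 39.9514 19.9610 4.2704 0.0000 0.0000 0.0000
76.0178 63.6152 48.6032 30.4330 8.4400 0.0000 0.0000 0.0000 0.0000

Δt=0.03750, u=1.10017, d=0.90895, q=0.49245, disc=e^(-rΔt)=0.99689
k=8 terminal: V=max(K-S,0) → 76.0178 63.6152 48.6032 30.4330 8.4400 0.0000 0.0000 0.0000 0.0000
k=7: j=0 S=64.8577 intr=70.1123 cont=69.6928 V=70.1123[EX]; j=1 S=78.5028 intr=56.4672 cont=56.0478 V=56.4672[EX]; j=2 S=95.0186 intr=39.9514 cont=39.5320 V=39.9514[EX]; j=3 S=115.0090 intr=19.9610 cont=19.5416 V=19.9610[EX]; j=4 S=139.2051 intr=0.0000 cont=4.2704 V=4.2704[hold]; j=5 S=168.4917 intr=0.0000 cont=0.0000 V=0.0000[hold]; j=6 S=203.9398 intr=0.0000 cont=0.0000 V=0.0000[hold]; j=7 S=246.8455 intr=0.0000 cont=0.0000 V=0.0000[hold]  S*(7)=115.0090
k=6: j=0 S=71.3548 intr=63.6152 cont=63.1957 V=63.6152[EX]; j=1 S=86.3668 intr=48.6032 cont=48.1838 V=48.6032[EX]; j=2 S=104.5370 intr=30.4330 cont=30.0135 V=30.4330[EX]; j=3 S=126.5300 intr=8.4400 cont=12.1961 V=12.1961[hold]; j=4 S=153.1500 intr=0.0000 cont=2.1607 V=2.1607[hold]; j=5 S=185.3703 intr=0.0000 cont=0.0000 V=0.0000[hold]; j=6 S=224.3694 intr=0.0000 cont=0.0000 V=0.0000[hold]  S*(6)=104.5370
k=5: j=0 S=78.5028 intr=56.4672 cont=56.0478 V=56.4672[EX]; j=1 S=95.0186 intr=39.9514 cont=39.5320 V=39.9514[EX]; j=2 S=115.0090 intr=19.9610 cont=21.3855 V=21.3855[hold]; j=3 S=139.2051 intr=0.0000 cont=7.2316 V=7.2316[hold]; j=4 S=168.4917 intr=0.0000 cont=1.0932 V=1.0932[hold]; j=5 S=203.9398 intr=0.0000 cont=0.0000 V=0.0000[hold]  S*(5)=95.0186
k=4: j=0 S=86.3668 intr=48.6032 cont=48.1838 V=48.6032[EX]; j=1 S=104.5370 intr=30.4330 cont=30.7129 V=30.7129[hold]; j=2 S=126.5300 intr=8.4400 cont=14.3706 V=14.3706[hold]; j=3 S=153.1500 intr=0.0000 cont=4.1957 V=4.1957[hold]; j=4 S=185.3703 intr=0.0000 cont=0.5531 V=0.5531[hold]  S*(4)=86.3668
k=3: j=0 S=95.0186 intr=39.9514 cont=39.6694 V=39.9514[EX]; j=1 S=115.0090 intr=19.9610 cont=22.5946 V=22.5946[hold]; j=2 S=139.2051 intr=0.0000 cont=9.3308 V=9.3308[hold]; j=3 S=168.4917 intr=0.0000 cont=2.3944 V=2.3944[hold]  S*(3)=95.0186
k=2: j=0 S=104.5370 intr=30.4330 cont=31.3064 V=31.3064[hold]; j=1 S=126.5300 intr=8.4400 cont=16.0129 V=16.0129[hold]; j=2 S=153.1500 intr=0.0000 cont=5.8966 V=5.8966[hold]  S*(2)=-
k=1: j=0 S=115.0090 intr=19.9610 cont=23.7012 V=23.7012[hold]; j=1 S=139.2051 intr=0.0000 cont=10.9968 V=10.9968[hold]  S*(1)=-
k=0: j=0 S=126.5300 intr=8.4400 cont=17.3907 V=17.3907[hold]  S*(0)=-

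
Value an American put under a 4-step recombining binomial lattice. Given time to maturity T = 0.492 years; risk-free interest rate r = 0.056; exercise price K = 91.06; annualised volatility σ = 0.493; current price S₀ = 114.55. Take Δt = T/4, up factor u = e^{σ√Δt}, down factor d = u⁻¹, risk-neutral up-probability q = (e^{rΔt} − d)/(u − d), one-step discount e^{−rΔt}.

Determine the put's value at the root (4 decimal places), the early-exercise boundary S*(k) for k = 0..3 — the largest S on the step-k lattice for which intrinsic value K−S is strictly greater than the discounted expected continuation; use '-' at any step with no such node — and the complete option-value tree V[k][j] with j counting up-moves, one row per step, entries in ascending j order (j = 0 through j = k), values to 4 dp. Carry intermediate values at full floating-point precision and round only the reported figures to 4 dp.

Δt=0.12300, u=1.18875, d=0.84122, q=0.47677, disc=e^(-rΔt)=0.99314
k=4 terminal: V=max(K-S,0) → 33.6967 9.9985 0.0000 0.0000 0.0000
k=3: j=0 S=68.1906 intr=22.8694 cont=22.2444 V=22.8694[EX]; j=1 S=96.3618 intr=0.0000 cont=5.1956 V=5.1956[hold]; j=2 S=136.1712 intr=0.0000 cont=0.0000 V=0.0000[hold]; j=3 S=192.4270 intr=0.0000 cont=0.0000 V=0.0000[hold]  S*(3)=68.1906
k=2: j=0 S=81.0615 intr=9.9985 cont=14.3439 V=14.3439[hold]; j=1 S=114.5500 intr=0.0000 cont=2.6998 V=2.6998[hold]; j=2 S=161.8735 intr=0.0000 cont=0.0000 V=0.0000[hold]  S*(2)=-
k=1: j=0 S=96.3618 intr=0.0000 cont=8.7320 V=8.7320[hold]; j=1 S=136.1712 intr=0.0000 cont=1.4029 V=1.4029[hold]  S*(1)=-
k=0: j=0 S=114.5500 intr=0.0000 cont=5.2018 V=5.2018[hold]  S*(0)=-

price = 5.2018
boundary = - - - 68.1906
tree:
5.2018
8.7320 1.4029
14.3439 2.6998 0.0000
22.8694 5.1956 0.0000 0.0000
33.6967 9.9985 0.0000 0.0000 0.0000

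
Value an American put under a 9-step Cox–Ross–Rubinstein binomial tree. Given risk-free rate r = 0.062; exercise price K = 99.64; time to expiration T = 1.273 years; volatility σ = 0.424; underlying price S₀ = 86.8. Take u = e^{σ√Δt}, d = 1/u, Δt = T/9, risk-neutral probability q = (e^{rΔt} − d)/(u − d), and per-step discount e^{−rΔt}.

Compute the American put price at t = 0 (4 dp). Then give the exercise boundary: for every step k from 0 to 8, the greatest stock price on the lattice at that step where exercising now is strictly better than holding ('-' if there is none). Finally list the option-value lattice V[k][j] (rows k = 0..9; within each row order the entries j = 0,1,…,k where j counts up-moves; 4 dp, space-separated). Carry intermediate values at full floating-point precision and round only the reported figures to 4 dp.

params: Δt=0.14144 u=1.17288 d=0.85260 q=0.48772 e^(-rΔt)=0.99127
t_9 payoffs: 78.9750 71.2122 60.5333 45.8429 25.6342 0.0000 0.0000 0.0000 0.0000 0.0000
t_8: node(8,0) S=24.2376 payoff=75.4024 vs cont=74.5324 → 75.4024 [stop]  node(8,1) S=33.3424 payoff=66.2976 vs cont=65.4276 → 66.2976 [stop]  node(8,2) S=45.8675 payoff=53.7725 vs cont=52.9025 → 53.7725 [stop]  node(8,3) S=63.0975 payoff=36.5425 vs cont=35.6725 → 36.5425 [stop]  node(8,4) S=86.8000 payoff=12.8400 vs cont=13.0172 → 13.0172 [wait]  node(8,5) S=119.4063 payoff=0.0000 vs cont=0.0000 → 0.0000 [wait]  node(8,6) S=164.2611 payoff=0.0000 vs cont=0.0000 → 0.0000 [wait]  node(8,7) S=225.9655 payoff=0.0000 vs cont=0.0000 → 0.0000 [wait]  node(8,8) S=310.8490 payoff=0.0000 vs cont=0.0000 → 0.0000 [wait]  ⇒ S*(8)=63.0975
t_7: node(7,0) S=28.4278 payoff=71.2122 vs cont=70.3422 → 71.2122 [stop]  node(7,1) S=39.1067 payoff=60.5333 vs cont=59.6633 → 60.5333 [stop]  node(7,2) S=53.7971 payoff=45.8429 vs cont=44.9730 → 45.8429 [stop]  node(7,3) S=74.0058 payoff=25.6342 vs cont=24.8499 → 25.6342 [stop]  node(7,4) S=101.8060 payoff=0.0000 vs cont=6.6102 → 6.6102 [wait]  node(7,5) S=140.0493 payoff=0.0000 vs cont=0.0000 → 0.0000 [wait]  node(7,6) S=192.6586 payoff=0.0000 vs cont=0.0000 → 0.0000 [wait]  node(7,7) S=265.0305 payoff=0.0000 vs cont=0.0000 → 0.0000 [wait]  ⇒ S*(7)=74.0058
t_6: node(6,0) S=33.3424 payoff=66.2976 vs cont=65.4276 → 66.2976 [stop]  node(6,1) S=45.8675 payoff=53.7725 vs cont=52.9025 → 53.7725 [stop]  node(6,2) S=63.0975 payoff=36.5425 vs cont=35.6725 → 36.5425 [stop]  node(6,3) S=86.8000 payoff=12.8400 vs cont=16.2130 → 16.2130 [wait]  node(6,4) S=119.4063 payoff=0.0000 vs cont=3.3567 → 3.3567 [wait]  node(6,5) S=164.2611 payoff=0.0000 vs cont=0.0000 → 0.0000 [wait]  node(6,6) S=225.9655 payoff=0.0000 vs cont=0.0000 → 0.0000 [wait]  ⇒ S*(6)=63.0975
t_5: node(5,0) S=39.1067 payoff=60.5333 vs cont=59.6633 → 60.5333 [stop]  node(5,1) S=53.7971 payoff=45.8429 vs cont=44.9730 → 45.8429 [stop]  node(5,2) S=74.0058 payoff=25.6342 vs cont=26.3949 → 26.3949 [wait]  node(5,3) S=101.8060 payoff=0.0000 vs cont=9.8559 → 9.8559 [wait]  node(5,4) S=140.0493 payoff=0.0000 vs cont=1.7046 → 1.7046 [wait]  node(5,5) S=192.6586 payoff=0.0000 vs cont=0.0000 → 0.0000 [wait]  ⇒ S*(5)=53.7971
t_4: node(4,0) S=45.8675 payoff=53.7725 vs cont=52.9025 → 53.7725 [stop]  node(4,1) S=63.0975 payoff=36.5425 vs cont=36.0403 → 36.5425 [stop]  node(4,2) S=86.8000 payoff=12.8400 vs cont=18.1685 → 18.1685 [wait]  node(4,3) S=119.4063 payoff=0.0000 vs cont=5.8290 → 5.8290 [wait]  node(4,4) S=164.2611 payoff=0.0000 vs cont=0.8656 → 0.8656 [wait]  ⇒ S*(4)=63.0975
t_3: node(3,0) S=53.7971 payoff=45.8429 vs cont=44.9730 → 45.8429 [stop]  node(3,1) S=74.0058 payoff=25.6342 vs cont=27.3403 → 27.3403 [wait]  node(3,2) S=101.8060 payoff=0.0000 vs cont=12.0442 → 12.0442 [wait]  node(3,3) S=140.0493 payoff=0.0000 vs cont=3.3785 → 3.3785 [wait]  ⇒ S*(3)=53.7971
t_2: node(2,0) S=63.0975 payoff=36.5425 vs cont=36.4974 → 36.5425 [stop]  node(2,1) S=86.8000 payoff=12.8400 vs cont=19.7065 → 19.7065 [wait]  node(2,2) S=119.4063 payoff=0.0000 vs cont=7.7495 → 7.7495 [wait]  ⇒ S*(2)=63.0975
t_1: node(1,0) S=74.0058 payoff=25.6342 vs cont=28.0839 → 28.0839 [wait]  node(1,1) S=101.8060 payoff=0.0000 vs cont=13.7537 → 13.7537 [wait]  ⇒ S*(1)=-
t_0: node(0,0) S=86.8000 payoff=12.8400 vs cont=20.9106 → 20.9106 [wait]  ⇒ S*(0)=-

price = 20.9106
boundary = - - 63.0975 53.7971 63.0975 53.7971 63.0975 74.0058 63.0975
tree:
20.9106
28.0839 13.7537
36.5425 19.7065 7.7495
45.8429 27.3403 12.0442 3.3785
53.7725 36.5425 18.1685 5.8290 0.8656
60.5333 45.8429 26.3949 9.8559 1.7046 0.0000
66.2976 53.7725 36.5425 16.2130 3.3567 0.0000 0.0000
71.2122 60.5333 45.8429 25.6342 6.6102 0.0000 0.0000 0.0000
75.4024 66.2976 53.7725 36.5425 13.0172 0.0000 0.0000 0.0000 0.0000
78.9750 71.2122 60.5333 45.8429 25.6342 0.0000 0.0000 0.0000 0.0000 0.0000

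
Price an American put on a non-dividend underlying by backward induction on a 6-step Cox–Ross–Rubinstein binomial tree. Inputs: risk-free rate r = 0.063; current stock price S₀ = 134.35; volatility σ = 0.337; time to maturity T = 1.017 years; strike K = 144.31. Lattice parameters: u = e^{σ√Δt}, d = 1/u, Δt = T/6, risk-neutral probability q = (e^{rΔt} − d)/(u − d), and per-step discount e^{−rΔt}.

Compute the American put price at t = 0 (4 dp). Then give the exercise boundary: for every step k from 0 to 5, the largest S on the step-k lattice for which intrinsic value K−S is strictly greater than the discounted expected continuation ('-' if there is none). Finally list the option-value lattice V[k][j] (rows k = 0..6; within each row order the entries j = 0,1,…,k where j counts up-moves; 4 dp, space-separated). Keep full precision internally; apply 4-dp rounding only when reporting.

price = 20.5876
boundary = - - 101.7949 88.6074 101.7949 116.9450
tree:
20.5876
30.1415 11.6216
42.5151 18.6033 4.9964
55.7026 28.7777 8.9841 1.1775
67.1816 42.5151 15.8679 2.3992 0.0000
77.1735 55.7026 27.3650 4.8883 0.0000 0.0000
85.8710 67.1816 42.5151 9.9600 0.0000 0.0000 0.0000

Δt=0.16950  u=1.14883  d=0.87045  q=0.50393  discount=0.98938
step 6 (expiry): payoffs max(K−S,0) = 85.8710 67.1816 42.5151 9.9600 0.0000 0.0000 0.0000
step 5: (k=5,j=0): S=67.1365, (K−S)⁺=77.1735, hold=75.6407 ⇒ V=77.1735 exercise | (k=5,j=1): S=88.6074, (K−S)⁺=55.7026, hold=54.1697 ⇒ V=55.7026 exercise | (k=5,j=2): S=116.9450, (K−S)⁺=27.3650, hold=25.8321 ⇒ V=27.3650 exercise | (k=5,j=3): S=154.3453, (K−S)⁺=0.0000, hold=4.8883 ⇒ V=4.8883 continue | (k=5,j=4): S=203.7066, (K−S)⁺=0.0000, hold=0.0000 ⇒ V=0.0000 continue | (k=5,j=5): S=268.8542, (K−S)⁺=0.0000, hold=0.0000 ⇒ V=0.0000 continue  boundary S*=116.9450
step 4: (k=4,j=0): S=77.1284, (K−S)⁺=67.1816, hold=65.6488 ⇒ V=67.1816 exercise | (k=4,j=1): S=101.7949, (K−S)⁺=42.5151, hold=40.9823 ⇒ V=42.5151 exercise | (k=4,j=2): S=134.3500, (K−S)⁺=9.9600, hold=15.8679 ⇒ V=15.8679 continue | (k=4,j=3): S=177.3166, (K−S)⁺=0.0000, hold=2.3992 ⇒ V=2.3992 continue | (k=4,j=4): S=234.0243, (K−S)⁺=0.0000, hold=0.0000 ⇒ V=0.0000 continue  boundary S*=101.7949
step 3: (k=3,j=0): S=88.6074, (K−S)⁺=55.7026, hold=54.1697 ⇒ V=55.7026 exercise | (k=3,j=1): S=116.9450, (K−S)⁺=27.3650, hold=28.7777 ⇒ V=28.7777 continue | (k=3,j=2): S=154.3453, (K−S)⁺=0.0000, hold=8.9841 ⇒ V=8.9841 continue | (k=3,j=3): S=203.7066, (K−S)⁺=0.0000, hold=1.1775 ⇒ V=1.1775 continue  boundary S*=88.6074
step 2: (k=2,j=0): S=101.7949, (K−S)⁺=42.5151, hold=41.6866 ⇒ V=42.5151 exercise | (k=2,j=1): S=134.3500, (K−S)⁺=9.9600, hold=18.6033 ⇒ V=18.6033 continue | (k=2,j=2): S=177.3166, (K−S)⁺=0.0000, hold=4.9964 ⇒ V=4.9964 continue  boundary S*=101.7949
step 1: (k=1,j=0): S=116.9450, (K−S)⁺=27.3650, hold=30.1415 ⇒ V=30.1415 continue | (k=1,j=1): S=154.3453, (K−S)⁺=0.0000, hold=11.6216 ⇒ V=11.6216 continue  boundary S*=-
step 0: (k=0,j=0): S=134.3500, (K−S)⁺=9.9600, hold=20.5876 ⇒ V=20.5876 continue  boundary S*=-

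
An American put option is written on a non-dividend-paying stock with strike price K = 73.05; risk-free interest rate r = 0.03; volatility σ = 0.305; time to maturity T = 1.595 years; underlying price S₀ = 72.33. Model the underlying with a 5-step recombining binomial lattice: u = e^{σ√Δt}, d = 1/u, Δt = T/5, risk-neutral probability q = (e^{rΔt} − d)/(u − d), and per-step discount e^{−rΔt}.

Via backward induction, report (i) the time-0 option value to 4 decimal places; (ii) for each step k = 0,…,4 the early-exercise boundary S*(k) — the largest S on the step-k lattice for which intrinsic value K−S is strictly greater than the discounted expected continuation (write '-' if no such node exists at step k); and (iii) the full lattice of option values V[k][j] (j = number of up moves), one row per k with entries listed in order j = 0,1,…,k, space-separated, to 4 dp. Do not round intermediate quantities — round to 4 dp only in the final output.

Δt=0.31900  u=1.18799  d=0.84176  q=0.48481  discount=0.99048
step 5 (expiry): payoffs max(K−S,0) = 42.4831 29.9102 12.1657 0.0000 0.0000 0.0000
step 4: (k=4,j=0): S=36.3132, (K−S)⁺=36.7368, hold=36.0410 ⇒ V=36.7368 exercise | (k=4,j=1): S=51.2497, (K−S)⁺=21.8003, hold=21.1045 ⇒ V=21.8003 exercise | (k=4,j=2): S=72.3300, (K−S)⁺=0.7200, hold=6.2079 ⇒ V=6.2079 continue | (k=4,j=3): S=102.0811, (K−S)⁺=0.0000, hold=0.0000 ⇒ V=0.0000 continue | (k=4,j=4): S=144.0695, (K−S)⁺=0.0000, hold=0.0000 ⇒ V=0.0000 continue  boundary S*=51.2497
step 3: (k=3,j=0): S=43.1398, (K−S)⁺=29.9102, hold=29.2144 ⇒ V=29.9102 exercise | (k=3,j=1): S=60.8843, (K−S)⁺=12.1657, hold=14.1053 ⇒ V=14.1053 continue | (k=3,j=2): S=85.9274, (K−S)⁺=0.0000, hold=3.1678 ⇒ V=3.1678 continue | (k=3,j=3): S=121.2715, (K−S)⁺=0.0000, hold=0.0000 ⇒ V=0.0000 continue  boundary S*=43.1398
step 2: (k=2,j=0): S=51.2497, (K−S)⁺=21.8003, hold=22.0359 ⇒ V=22.0359 continue | (k=2,j=1): S=72.3300, (K−S)⁺=0.7200, hold=8.7188 ⇒ V=8.7188 continue | (k=2,j=2): S=102.0811, (K−S)⁺=0.0000, hold=1.6165 ⇒ V=1.6165 continue  boundary S*=-
step 1: (k=1,j=0): S=60.8843, (K−S)⁺=12.1657, hold=15.4312 ⇒ V=15.4312 continue | (k=1,j=1): S=85.9274, (K−S)⁺=0.0000, hold=5.2252 ⇒ V=5.2252 continue  boundary S*=-
step 0: (k=0,j=0): S=72.3300, (K−S)⁺=0.7200, hold=10.3834 ⇒ V=10.3834 continue  boundary S*=-

price = 10.3834
boundary = - - - 43.1398 51.2497
tree:
10.3834
15.4312 5.2252
22.0359 8.7188 1.6165
29.9102 14.1053 3.1678 0.0000
36.7368 21.8003 6.2079 0.0000 0.0000
42.4831 29.9102 12.1657 0.0000 0.0000 0.0000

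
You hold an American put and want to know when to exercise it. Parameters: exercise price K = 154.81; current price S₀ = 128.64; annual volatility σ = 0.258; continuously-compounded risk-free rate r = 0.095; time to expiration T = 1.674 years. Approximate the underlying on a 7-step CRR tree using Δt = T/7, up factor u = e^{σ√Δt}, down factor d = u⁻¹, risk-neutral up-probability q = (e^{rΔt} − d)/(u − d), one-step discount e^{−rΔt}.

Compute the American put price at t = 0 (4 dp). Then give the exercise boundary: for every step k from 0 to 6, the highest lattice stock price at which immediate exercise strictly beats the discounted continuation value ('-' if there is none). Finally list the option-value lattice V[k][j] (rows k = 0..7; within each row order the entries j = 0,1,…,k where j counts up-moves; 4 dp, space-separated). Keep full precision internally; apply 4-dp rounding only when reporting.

Δt=0.23914  u=1.13447  d=0.88147  q=0.55932  discount=0.97754
step 7 (expiry): payoffs max(K−S,0) = 101.6214 86.3548 66.7063 41.4181 8.8715 0.0000 0.0000 0.0000
step 6: (k=6,j=0): S=60.3410, (K−S)⁺=94.4690, hold=90.9916 ⇒ V=94.4690 exercise | (k=6,j=1): S=77.6605, (K−S)⁺=77.1495, hold=73.6721 ⇒ V=77.1495 exercise | (k=6,j=2): S=99.9512, (K−S)⁺=54.8588, hold=51.3814 ⇒ V=54.8588 exercise | (k=6,j=3): S=128.6400, (K−S)⁺=26.1700, hold=22.6926 ⇒ V=26.1700 exercise | (k=6,j=4): S=165.5633, (K−S)⁺=0.0000, hold=3.8216 ⇒ V=3.8216 continue | (k=6,j=5): S=213.0845, (K−S)⁺=0.0000, hold=0.0000 ⇒ V=0.0000 continue | (k=6,j=6): S=274.2457, (K−S)⁺=0.0000, hold=0.0000 ⇒ V=0.0000 continue  boundary S*=128.6400
step 5: (k=5,j=0): S=68.4552, (K−S)⁺=86.3548, hold=82.8774 ⇒ V=86.3548 exercise | (k=5,j=1): S=88.1037, (K−S)⁺=66.7063, hold=63.2289 ⇒ V=66.7063 exercise | (k=5,j=2): S=113.3919, (K−S)⁺=41.4181, hold=37.9407 ⇒ V=41.4181 exercise | (k=5,j=3): S=145.9385, (K−S)⁺=8.8715, hold=13.3630 ⇒ V=13.3630 continue | (k=5,j=4): S=187.8270, (K−S)⁺=0.0000, hold=1.6463 ⇒ V=1.6463 continue | (k=5,j=5): S=241.7385, (K−S)⁺=0.0000, hold=0.0000 ⇒ V=0.0000 continue  boundary S*=113.3919
step 4: (k=4,j=0): S=77.6605, (K−S)⁺=77.1495, hold=73.6721 ⇒ V=77.1495 exercise | (k=4,j=1): S=99.9512, (K−S)⁺=54.8588, hold=51.3814 ⇒ V=54.8588 exercise | (k=4,j=2): S=128.6400, (K−S)⁺=26.1700, hold=25.1484 ⇒ V=26.1700 exercise | (k=4,j=3): S=165.5633, (K−S)⁺=0.0000, hold=6.6566 ⇒ V=6.6566 continue | (k=4,j=4): S=213.0845, (K−S)⁺=0.0000, hold=0.7092 ⇒ V=0.7092 continue  boundary S*=128.6400
step 3: (k=3,j=0): S=88.1037, (K−S)⁺=66.7063, hold=63.2289 ⇒ V=66.7063 exercise | (k=3,j=1): S=113.3919, (K−S)⁺=41.4181, hold=37.9407 ⇒ V=41.4181 exercise | (k=3,j=2): S=145.9385, (K−S)⁺=8.8715, hold=14.9130 ⇒ V=14.9130 continue | (k=3,j=3): S=187.8270, (K−S)⁺=0.0000, hold=3.2553 ⇒ V=3.2553 continue  boundary S*=113.3919
step 2: (k=2,j=0): S=99.9512, (K−S)⁺=54.8588, hold=51.3814 ⇒ V=54.8588 exercise | (k=2,j=1): S=128.6400, (K−S)⁺=26.1700, hold=25.9959 ⇒ V=26.1700 exercise | (k=2,j=2): S=165.5633, (K−S)⁺=0.0000, hold=8.2041 ⇒ V=8.2041 continue  boundary S*=128.6400
step 1: (k=1,j=0): S=113.3919, (K−S)⁺=41.4181, hold=37.9407 ⇒ V=41.4181 exercise | (k=1,j=1): S=145.9385, (K−S)⁺=8.8715, hold=15.7591 ⇒ V=15.7591 continue  boundary S*=113.3919
step 0: (k=0,j=0): S=128.6400, (K−S)⁺=26.1700, hold=26.4585 ⇒ V=26.4585 continue  boundary S*=-

price = 26.4585
boundary = - 113.3919 128.6400 113.3919 128.6400 113.3919 128.6400
tree:
26.4585
41.4181 15.7591
54.8588 26.1700 8.2041
66.7063 41.4181 14.9130 3.2553
77.1495 54.8588 26.1700 6.6566 0.7092
86.3548 66.7063 41.4181 13.3630 1.6463 0.0000
94.4690 77.1495 54.8588 26.1700 3.8216 0.0000 0.0000
101.6214 86.3548 66.7063 41.4181 8.8715 0.0000 0.0000 0.0000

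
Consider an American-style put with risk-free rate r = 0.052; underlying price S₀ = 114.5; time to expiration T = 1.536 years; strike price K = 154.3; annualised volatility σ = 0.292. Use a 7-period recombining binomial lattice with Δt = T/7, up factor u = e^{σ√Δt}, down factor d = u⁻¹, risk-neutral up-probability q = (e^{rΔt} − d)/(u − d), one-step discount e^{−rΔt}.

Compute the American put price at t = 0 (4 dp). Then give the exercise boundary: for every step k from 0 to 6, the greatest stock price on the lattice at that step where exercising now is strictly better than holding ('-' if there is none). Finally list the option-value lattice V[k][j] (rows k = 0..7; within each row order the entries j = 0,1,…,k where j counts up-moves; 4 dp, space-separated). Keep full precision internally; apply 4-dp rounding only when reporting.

price = 40.6410
boundary = - 99.8623 87.0960 99.8623 114.5000 99.8623 114.5000
tree:
40.6410
54.4377 28.1802
67.2040 39.9745 17.3796
78.3384 54.4377 26.8523 8.5861
88.0493 67.2040 39.8000 14.9031 2.6542
96.5188 78.3384 54.4377 24.9952 5.4530 0.0000
103.9055 88.0493 67.2040 39.8000 11.2032 0.0000 0.0000
110.3479 96.5188 78.3384 54.4377 23.0168 0.0000 0.0000 0.0000

Δt=0.21943, u=1.14658, d=0.87216, q=0.50768, disc=e^(-rΔt)=0.98865
k=7 terminal: V=max(K-S,0) → 110.3479 96.5188 78.3384 54.4377 23.0168 0.0000 0.0000 0.0000
k=6: j=0 S=50.3945 intr=103.9055 cont=102.1549 V=103.9055[EX]; j=1 S=66.2507 intr=88.0493 cont=86.2987 V=88.0493[EX]; j=2 S=87.0960 intr=67.2040 cont=65.4534 V=67.2040[EX]; j=3 S=114.5000 intr=39.8000 cont=38.0494 V=39.8000[EX]; j=4 S=150.5265 intr=3.7735 cont=11.2032 V=11.2032[hold]; j=5 S=197.8884 intr=0.0000 cont=0.0000 V=0.0000[hold]; j=6 S=260.1524 intr=0.0000 cont=0.0000 V=0.0000[hold]  S*(6)=114.5000
k=5: j=0 S=57.7812 intr=96.5188 cont=94.7682 V=96.5188[EX]; j=1 S=75.9616 intr=78.3384 cont=76.5878 V=78.3384[EX]; j=2 S=99.8623 intr=54.4377 cont=52.6871 V=54.4377[EX]; j=3 S=131.2832 intr=23.0168 cont=24.9952 V=24.9952[hold]; j=4 S=172.5904 intr=0.0000 cont=5.4530 V=5.4530[hold]; j=5 S=226.8946 intr=0.0000 cont=0.0000 V=0.0000[hold]  S*(5)=99.8623
k=4: j=0 S=66.2507 intr=88.0493 cont=86.2987 V=88.0493[EX]; j=1 S=87.0960 intr=67.2040 cont=65.4534 V=67.2040[EX]; j=2 S=114.5000 intr=39.8000 cont=39.0424 V=39.8000[EX]; j=3 S=150.5265 intr=3.7735 cont=14.9031 V=14.9031[hold]; j=4 S=197.8884 intr=0.0000 cont=2.6542 V=2.6542[hold]  S*(4)=114.5000
k=3: j=0 S=75.9616 intr=78.3384 cont=76.5878 V=78.3384[EX]; j=1 S=99.8623 intr=54.4377 cont=52.6871 V=54.4377[EX]; j=2 S=131.2832 intr=23.0168 cont=26.8523 V=26.8523[hold]; j=3 S=172.5904 intr=0.0000 cont=8.5861 V=8.5861[hold]  S*(3)=99.8623
k=2: j=0 S=87.0960 intr=67.2040 cont=65.4534 V=67.2040[EX]; j=1 S=114.5000 intr=39.8000 cont=39.9745 V=39.9745[hold]; j=2 S=150.5265 intr=3.7735 cont=17.3796 V=17.3796[hold]  S*(2)=87.0960
k=1: j=0 S=99.8623 intr=54.4377 cont=52.7746 V=54.4377[EX]; j=1 S=131.2832 intr=23.0168 cont=28.1802 V=28.1802[hold]  S*(1)=99.8623
k=0: j=0 S=114.5000 intr=39.8000 cont=40.6410 V=40.6410[hold]  S*(0)=-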